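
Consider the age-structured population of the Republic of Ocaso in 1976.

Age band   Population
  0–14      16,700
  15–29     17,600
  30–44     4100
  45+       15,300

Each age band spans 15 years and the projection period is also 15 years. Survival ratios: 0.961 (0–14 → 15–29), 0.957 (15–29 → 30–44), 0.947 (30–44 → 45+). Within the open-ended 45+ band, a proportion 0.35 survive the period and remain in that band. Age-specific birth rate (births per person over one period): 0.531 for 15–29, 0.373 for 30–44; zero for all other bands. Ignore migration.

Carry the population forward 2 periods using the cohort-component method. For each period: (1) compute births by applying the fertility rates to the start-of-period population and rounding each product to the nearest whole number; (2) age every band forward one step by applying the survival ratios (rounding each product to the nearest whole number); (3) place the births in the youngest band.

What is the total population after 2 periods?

59797

Call the groups 1 to 4, youngest first.
[period 1]
Births: 17600 × 0.531 = 9346, 4100 × 0.373 = 1529 ⇒ total 10875
Group 2: 16700 × 0.961 = 16049
Group 3: 17600 × 0.957 = 16843
Group 4: 4100 × 0.947 + 15300 × 0.35 = 3883 + 5355 = 9238
Population now: 0–14=10875, 15–29=16049, 30–44=16843, 45+=9238
[period 2]
Births: 16049 × 0.531 = 8522, 16843 × 0.373 = 6282 ⇒ total 14804
Group 2: 10875 × 0.961 = 10451
Group 3: 16049 × 0.957 = 15359
Group 4: 16843 × 0.947 + 9238 × 0.35 = 15950 + 3233 = 19183
Population now: 0–14=14804, 15–29=10451, 30–44=15359, 45+=19183
Total after period 2: 14804 + 10451 + 15359 + 19183 = 59797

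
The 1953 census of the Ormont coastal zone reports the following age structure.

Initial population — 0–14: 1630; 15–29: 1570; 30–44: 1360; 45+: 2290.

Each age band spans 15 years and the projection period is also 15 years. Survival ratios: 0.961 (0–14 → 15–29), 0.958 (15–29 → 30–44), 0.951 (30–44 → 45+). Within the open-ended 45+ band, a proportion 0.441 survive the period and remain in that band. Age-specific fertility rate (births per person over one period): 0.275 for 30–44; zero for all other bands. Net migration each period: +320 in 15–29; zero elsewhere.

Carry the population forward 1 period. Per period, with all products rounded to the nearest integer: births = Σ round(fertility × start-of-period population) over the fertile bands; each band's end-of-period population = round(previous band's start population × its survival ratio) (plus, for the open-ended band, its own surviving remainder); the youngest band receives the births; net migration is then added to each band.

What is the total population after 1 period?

6067

Period 1.
Births: 1360 × 0.275 = 374
15–29: 1630 × 0.961 = 1566
30–44: 1570 × 0.958 = 1504
45+: 1360 × 0.951 + 2290 × 0.441 = 1293 + 1010 = 2303
Net migration: 15–29 + 320 → 1886
End of period: [374, 1886, 1504, 2303]
Total after period 1: 374 + 1886 + 1504 + 2303 = 6067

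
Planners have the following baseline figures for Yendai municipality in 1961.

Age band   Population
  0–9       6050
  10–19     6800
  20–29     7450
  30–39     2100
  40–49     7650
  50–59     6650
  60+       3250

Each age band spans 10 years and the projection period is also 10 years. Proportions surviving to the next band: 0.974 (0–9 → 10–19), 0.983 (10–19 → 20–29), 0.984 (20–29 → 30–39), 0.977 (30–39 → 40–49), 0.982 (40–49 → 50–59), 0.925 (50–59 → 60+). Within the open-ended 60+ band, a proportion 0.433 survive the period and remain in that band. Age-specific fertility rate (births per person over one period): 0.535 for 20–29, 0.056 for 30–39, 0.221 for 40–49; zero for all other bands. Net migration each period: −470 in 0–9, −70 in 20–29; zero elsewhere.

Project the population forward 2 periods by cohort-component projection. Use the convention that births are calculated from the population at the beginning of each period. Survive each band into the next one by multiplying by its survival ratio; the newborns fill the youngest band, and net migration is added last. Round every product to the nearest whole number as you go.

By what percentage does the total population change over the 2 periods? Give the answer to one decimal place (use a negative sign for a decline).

2.0

(Groups numbered youngest = 1 to oldest = 7.)
[period 1]
Births: 7450 * 0.535 = 3986, 2100 * 0.056 = 118, 7650 * 0.221 = 1691 → total 5795
Group 2: 6050 * 0.974 = 5893
Group 3: 6800 * 0.983 = 6684
Group 4: 7450 * 0.984 = 7331
Group 5: 2100 * 0.977 = 2052
Group 6: 7650 * 0.982 = 7512
Group 7: 6650 * 0.925 + 3250 * 0.433 = 6151 + 1407 = 7558
Net migration: Group 1 − 470 → 5325; Group 3 − 70 → 6614
Giving 5325 / 5893 / 6614 / 7331 / 2052 / 7512 / 7558.
[period 2]
Births: 6614 * 0.535 = 3538, 7331 * 0.056 = 411, 2052 * 0.221 = 453 → total 4402
Group 2: 5325 * 0.974 = 5187
Group 3: 5893 * 0.983 = 5793
Group 4: 6614 * 0.984 = 6508
Group 5: 7331 * 0.977 = 7162
Group 6: 2052 * 0.982 = 2015
Group 7: 7512 * 0.925 + 7558 * 0.433 = 6949 + 3273 = 10222
Net migration: Group 1 − 470 → 3932; Group 3 − 70 → 5723
Giving 3932 / 5187 / 5723 / 6508 / 7162 / 2015 / 10222.
Total: 39950 → 40749; change = 799; percentage change = 2.0%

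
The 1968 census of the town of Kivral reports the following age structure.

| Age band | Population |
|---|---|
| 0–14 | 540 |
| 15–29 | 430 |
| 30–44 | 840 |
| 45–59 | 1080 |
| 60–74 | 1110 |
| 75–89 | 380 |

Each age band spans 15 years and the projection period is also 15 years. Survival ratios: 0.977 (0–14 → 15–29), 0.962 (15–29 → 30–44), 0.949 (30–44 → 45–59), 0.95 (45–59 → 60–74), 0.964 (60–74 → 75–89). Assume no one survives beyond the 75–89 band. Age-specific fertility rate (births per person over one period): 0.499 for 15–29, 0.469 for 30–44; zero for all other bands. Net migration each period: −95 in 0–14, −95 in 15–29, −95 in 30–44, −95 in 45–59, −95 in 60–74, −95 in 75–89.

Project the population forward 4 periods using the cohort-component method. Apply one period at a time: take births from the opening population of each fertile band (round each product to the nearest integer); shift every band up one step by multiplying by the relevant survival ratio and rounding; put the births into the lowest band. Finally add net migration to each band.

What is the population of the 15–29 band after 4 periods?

(Groups numbered youngest = 1 to oldest = 6.)
Period 1.
Births: 430 × 0.499 = 215 ; 840 × 0.469 = 394 → 609
Group 2: 540 × 0.977 = 528
Group 3: 430 × 0.962 = 414
Group 4: 840 × 0.949 = 797
Group 5: 1080 × 0.95 = 1026
Group 6: 1110 × 0.964 = 1070
Net migration: Group 1 − 95 → 514; Group 2 − 95 → 433; Group 3 − 95 → 319; Group 4 − 95 → 702; Group 5 − 95 → 931; Group 6 − 95 → 975
→ [514, 433, 319, 702, 931, 975]
Period 2.
Births: 433 × 0.499 = 216 ; 319 × 0.469 = 150 → 366
Group 2: 514 × 0.977 = 502
Group 3: 433 × 0.962 = 417
Group 4: 319 × 0.949 = 303
Group 5: 702 × 0.95 = 667
Group 6: 931 × 0.964 = 897
Net migration: Group 1 − 95 → 271; Group 2 − 95 → 407; Group 3 − 95 → 322; Group 4 − 95 → 208; Group 5 − 95 → 572; Group 6 − 95 → 802
→ [271, 407, 322, 208, 572, 802]
Period 3.
Births: 407 × 0.499 = 203 ; 322 × 0.469 = 151 → 354
Group 2: 271 × 0.977 = 265
Group 3: 407 × 0.962 = 392
Group 4: 322 × 0.949 = 306
Group 5: 208 × 0.95 = 198
Group 6: 572 × 0.964 = 551
Net migration: Group 1 − 95 → 259; Group 2 − 95 → 170; Group 3 − 95 → 297; Group 4 − 95 → 211; Group 5 − 95 → 103; Group 6 − 95 → 456
→ [259, 170, 297, 211, 103, 456]
Period 4.
Births: 170 × 0.499 = 85 ; 297 × 0.469 = 139 → 224
Group 2: 259 × 0.977 = 253
Group 3: 170 × 0.962 = 164
Group 4: 297 × 0.949 = 282
Group 5: 211 × 0.95 = 200
Group 6: 103 × 0.964 = 99
Net migration: Group 1 − 95 → 129; Group 2 − 95 → 158; Group 3 − 95 → 69; Group 4 − 95 → 187; Group 5 − 95 → 105; Group 6 − 95 → 4
→ [129, 158, 69, 187, 105, 4]

158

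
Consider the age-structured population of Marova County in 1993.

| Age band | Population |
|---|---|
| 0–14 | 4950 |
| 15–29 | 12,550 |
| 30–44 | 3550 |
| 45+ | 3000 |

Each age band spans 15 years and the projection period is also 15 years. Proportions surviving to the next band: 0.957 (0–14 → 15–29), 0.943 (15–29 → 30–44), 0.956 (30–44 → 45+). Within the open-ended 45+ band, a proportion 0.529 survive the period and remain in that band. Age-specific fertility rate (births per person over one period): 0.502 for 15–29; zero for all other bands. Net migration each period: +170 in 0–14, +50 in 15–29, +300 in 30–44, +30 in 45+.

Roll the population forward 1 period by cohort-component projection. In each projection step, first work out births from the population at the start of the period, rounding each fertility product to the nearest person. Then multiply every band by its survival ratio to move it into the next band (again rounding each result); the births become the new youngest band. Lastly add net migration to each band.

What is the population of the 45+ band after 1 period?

5011

Period 1:
Births: 12550 × 0.502 = 6300
15–29: 4950 × 0.957 = 4737
30–44: 12550 × 0.943 = 11835
45+: 3550 × 0.956 + 3000 × 0.529 = 3394 + 1587 = 4981
Net migration: 0–14 + 170 → 6470; 15–29 + 50 → 4787; 30–44 + 300 → 12135; 45+ + 30 → 5011
Giving 6470 / 4787 / 12135 / 5011.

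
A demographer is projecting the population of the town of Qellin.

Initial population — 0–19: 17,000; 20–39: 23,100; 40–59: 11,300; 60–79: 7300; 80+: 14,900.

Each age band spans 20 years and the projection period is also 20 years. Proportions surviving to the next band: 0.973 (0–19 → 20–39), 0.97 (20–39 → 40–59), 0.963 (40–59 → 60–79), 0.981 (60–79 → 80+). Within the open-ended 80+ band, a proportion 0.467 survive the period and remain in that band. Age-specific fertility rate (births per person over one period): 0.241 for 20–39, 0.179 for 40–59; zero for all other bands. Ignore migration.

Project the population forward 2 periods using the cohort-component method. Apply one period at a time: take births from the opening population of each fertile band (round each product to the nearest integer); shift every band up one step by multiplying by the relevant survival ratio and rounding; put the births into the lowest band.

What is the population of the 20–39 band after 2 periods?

Period 1:
Births: 23100 × 0.241 = 5567, 11300 × 0.179 = 2023 → total 7590
20–39: 17000 × 0.973 = 16541
40–59: 23100 × 0.97 = 22407
60–79: 11300 × 0.963 = 10882
80+: 7300 × 0.981 + 14900 × 0.467 = 7161 + 6958 = 14119
End of period: [7590, 16541, 22407, 10882, 14119]
Period 2:
Births: 16541 × 0.241 = 3986, 22407 × 0.179 = 4011 → total 7997
20–39: 7590 × 0.973 = 7385
40–59: 16541 × 0.97 = 16045
60–79: 22407 × 0.963 = 21578
80+: 10882 × 0.981 + 14119 × 0.467 = 10675 + 6594 = 17269
End of period: [7997, 7385, 16045, 21578, 17269]

7385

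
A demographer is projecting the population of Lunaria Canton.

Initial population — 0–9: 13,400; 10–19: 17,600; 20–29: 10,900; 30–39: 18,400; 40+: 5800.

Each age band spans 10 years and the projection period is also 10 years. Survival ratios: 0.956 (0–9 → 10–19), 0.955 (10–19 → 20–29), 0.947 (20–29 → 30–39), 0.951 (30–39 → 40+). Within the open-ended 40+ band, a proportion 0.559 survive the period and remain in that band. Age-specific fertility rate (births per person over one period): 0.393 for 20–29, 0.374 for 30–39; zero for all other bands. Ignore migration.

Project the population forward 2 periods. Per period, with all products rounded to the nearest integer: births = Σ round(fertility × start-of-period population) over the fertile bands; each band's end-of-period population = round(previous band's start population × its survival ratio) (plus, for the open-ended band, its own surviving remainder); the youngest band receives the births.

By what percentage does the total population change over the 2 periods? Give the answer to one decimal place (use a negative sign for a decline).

Period 1.
Births: 10900 × 0.393 = 4284  |  18400 × 0.374 = 6882 → total 11166
10–19: 13400 × 0.956 = 12810
20–29: 17600 × 0.955 = 16808
30–39: 10900 × 0.947 = 10322
40+: 18400 × 0.951 + 5800 × 0.559 = 17498 + 3242 = 20740
→ [11166, 12810, 16808, 10322, 20740]
Period 2.
Births: 16808 × 0.393 = 6606  |  10322 × 0.374 = 3860 → total 10466
10–19: 11166 × 0.956 = 10675
20–29: 12810 × 0.955 = 12234
30–39: 16808 × 0.947 = 15917
40+: 10322 × 0.951 + 20740 × 0.559 = 9816 + 11594 = 21410
→ [10466, 10675, 12234, 15917, 21410]
Total: 66100 → 70702; change = 4602; percentage change = 7.0%

7.0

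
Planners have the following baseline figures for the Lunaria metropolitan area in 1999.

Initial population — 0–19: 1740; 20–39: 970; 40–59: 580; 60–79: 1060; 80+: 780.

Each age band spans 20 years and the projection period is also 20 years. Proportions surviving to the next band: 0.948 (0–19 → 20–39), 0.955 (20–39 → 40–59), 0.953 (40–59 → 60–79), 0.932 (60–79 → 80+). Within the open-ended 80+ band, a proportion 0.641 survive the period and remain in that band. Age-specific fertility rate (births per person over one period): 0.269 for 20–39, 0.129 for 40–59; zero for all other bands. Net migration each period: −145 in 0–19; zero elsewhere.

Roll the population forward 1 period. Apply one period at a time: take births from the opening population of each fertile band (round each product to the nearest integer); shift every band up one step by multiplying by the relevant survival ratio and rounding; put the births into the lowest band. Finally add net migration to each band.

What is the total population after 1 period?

Numbering the bands 1..5 from youngest to oldest:
— Period 1 —
Births: 970 * 0.269 = 261 ; 580 * 0.129 = 75 ⇒ total 336
Band 2: 1740 * 0.948 = 1650
Band 3: 970 * 0.955 = 926
Band 4: 580 * 0.953 = 553
Band 5: 1060 * 0.932 + 780 * 0.641 = 988 + 500 = 1488
Net migration: Band 1 − 145 → 191
Population now: 0–19=191, 20–39=1650, 40–59=926, 60–79=553, 80+=1488
Total after period 1: 191 + 1650 + 926 + 553 + 1488 = 4808

4808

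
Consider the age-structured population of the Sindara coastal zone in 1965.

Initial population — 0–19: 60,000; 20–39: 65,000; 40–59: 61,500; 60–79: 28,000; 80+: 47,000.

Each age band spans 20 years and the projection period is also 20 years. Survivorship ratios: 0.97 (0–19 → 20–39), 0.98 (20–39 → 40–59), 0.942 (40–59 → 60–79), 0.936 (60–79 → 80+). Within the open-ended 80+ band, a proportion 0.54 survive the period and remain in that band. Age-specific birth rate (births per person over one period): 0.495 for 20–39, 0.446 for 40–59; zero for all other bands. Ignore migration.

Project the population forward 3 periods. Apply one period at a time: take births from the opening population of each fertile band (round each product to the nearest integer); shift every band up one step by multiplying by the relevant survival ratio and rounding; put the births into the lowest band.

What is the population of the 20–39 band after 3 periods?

After projecting period 1:
Births: 65000 × 0.495 = 32175 ; 61500 × 0.446 = 27429 ⇒ total 59604
20–39: 60000 × 0.97 = 58200
40–59: 65000 × 0.98 = 63700
60–79: 61500 × 0.942 = 57933
80+: 28000 × 0.936 + 47000 × 0.54 = 26208 + 25380 = 51588
Giving 59604 / 58200 / 63700 / 57933 / 51588.
After projecting period 2:
Births: 58200 × 0.495 = 28809 ; 63700 × 0.446 = 28410 ⇒ total 57219
20–39: 59604 × 0.97 = 57816
40–59: 58200 × 0.98 = 57036
60–79: 63700 × 0.942 = 60005
80+: 57933 × 0.936 + 51588 × 0.54 = 54225 + 27858 = 82083
Giving 57219 / 57816 / 57036 / 60005 / 82083.
After projecting period 3:
Births: 57816 × 0.495 = 28619 ; 57036 × 0.446 = 25438 ⇒ total 54057
20–39: 57219 × 0.97 = 55502
40–59: 57816 × 0.98 = 56660
60–79: 57036 × 0.942 = 53728
80+: 60005 × 0.936 + 82083 × 0.54 = 56165 + 44325 = 100490
Giving 54057 / 55502 / 56660 / 53728 / 100490.

55502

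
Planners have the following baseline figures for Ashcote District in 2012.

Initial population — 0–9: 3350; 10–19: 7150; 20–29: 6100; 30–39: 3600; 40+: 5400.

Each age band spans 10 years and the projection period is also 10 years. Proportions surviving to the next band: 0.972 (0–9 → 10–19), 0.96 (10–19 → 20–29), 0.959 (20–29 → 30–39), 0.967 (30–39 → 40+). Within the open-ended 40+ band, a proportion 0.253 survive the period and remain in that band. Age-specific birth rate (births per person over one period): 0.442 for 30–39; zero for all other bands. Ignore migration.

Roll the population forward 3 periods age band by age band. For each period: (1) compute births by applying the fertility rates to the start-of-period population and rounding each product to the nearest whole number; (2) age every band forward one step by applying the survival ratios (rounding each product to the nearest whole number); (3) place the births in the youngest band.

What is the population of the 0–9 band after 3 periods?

[period 1]
Births: 3600 × 0.442 = 1591
10–19: 3350 × 0.972 = 3256
20–29: 7150 × 0.96 = 6864
30–39: 6100 × 0.959 = 5850
40+: 3600 × 0.967 + 5400 × 0.253 = 3481 + 1366 = 4847
End of period: [1591, 3256, 6864, 5850, 4847]
[period 2]
Births: 5850 × 0.442 = 2586
10–19: 1591 × 0.972 = 1546
20–29: 3256 × 0.96 = 3126
30–39: 6864 × 0.959 = 6583
40+: 5850 × 0.967 + 4847 × 0.253 = 5657 + 1226 = 6883
End of period: [2586, 1546, 3126, 6583, 6883]
[period 3]
Births: 6583 × 0.442 = 2910
10–19: 2586 × 0.972 = 2514
20–29: 1546 × 0.96 = 1484
30–39: 3126 × 0.959 = 2998
40+: 6583 × 0.967 + 6883 × 0.253 = 6366 + 1741 = 8107
End of period: [2910, 2514, 1484, 2998, 8107]

2910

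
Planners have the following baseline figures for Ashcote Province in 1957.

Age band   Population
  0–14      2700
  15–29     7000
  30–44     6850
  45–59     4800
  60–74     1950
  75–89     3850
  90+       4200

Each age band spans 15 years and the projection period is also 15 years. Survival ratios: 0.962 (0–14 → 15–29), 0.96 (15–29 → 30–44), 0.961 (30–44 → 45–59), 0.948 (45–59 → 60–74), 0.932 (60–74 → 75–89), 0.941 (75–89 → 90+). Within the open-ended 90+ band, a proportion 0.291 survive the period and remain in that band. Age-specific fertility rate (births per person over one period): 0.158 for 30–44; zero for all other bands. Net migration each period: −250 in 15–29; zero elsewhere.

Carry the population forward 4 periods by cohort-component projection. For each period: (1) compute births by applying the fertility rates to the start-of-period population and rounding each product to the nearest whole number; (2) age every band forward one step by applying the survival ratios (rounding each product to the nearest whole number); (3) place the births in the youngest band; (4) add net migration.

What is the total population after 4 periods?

[period 1]
Births: 6850 × 0.158 = 1082
15–29: 2700 × 0.962 = 2597
30–44: 7000 × 0.96 = 6720
45–59: 6850 × 0.961 = 6583
60–74: 4800 × 0.948 = 4550
75–89: 1950 × 0.932 = 1817
90+: 3850 × 0.941 + 4200 × 0.291 = 3623 + 1222 = 4845
Net migration: 15–29 − 250 → 2347
→ [1082, 2347, 6720, 6583, 4550, 1817, 4845]
[period 2]
Births: 6720 × 0.158 = 1062
15–29: 1082 × 0.962 = 1041
30–44: 2347 × 0.96 = 2253
45–59: 6720 × 0.961 = 6458
60–74: 6583 × 0.948 = 6241
75–89: 4550 × 0.932 = 4241
90+: 1817 × 0.941 + 4845 × 0.291 = 1710 + 1410 = 3120
Net migration: 15–29 − 250 → 791
→ [1062, 791, 2253, 6458, 6241, 4241, 3120]
[period 3]
Births: 2253 × 0.158 = 356
15–29: 1062 × 0.962 = 1022
30–44: 791 × 0.96 = 759
45–59: 2253 × 0.961 = 2165
60–74: 6458 × 0.948 = 6122
75–89: 6241 × 0.932 = 5817
90+: 4241 × 0.941 + 3120 × 0.291 = 3991 + 908 = 4899
Net migration: 15–29 − 250 → 772
→ [356, 772, 759, 2165, 6122, 5817, 4899]
[period 4]
Births: 759 × 0.158 = 120
15–29: 356 × 0.962 = 342
30–44: 772 × 0.96 = 741
45–59: 759 × 0.961 = 729
60–74: 2165 × 0.948 = 2052
75–89: 6122 × 0.932 = 5706
90+: 5817 × 0.941 + 4899 × 0.291 = 5474 + 1426 = 6900
Net migration: 15–29 − 250 → 92
→ [120, 92, 741, 729, 2052, 5706, 6900]
Total after period 4: 120 + 92 + 741 + 729 + 2052 + 5706 + 6900 = 16340

16340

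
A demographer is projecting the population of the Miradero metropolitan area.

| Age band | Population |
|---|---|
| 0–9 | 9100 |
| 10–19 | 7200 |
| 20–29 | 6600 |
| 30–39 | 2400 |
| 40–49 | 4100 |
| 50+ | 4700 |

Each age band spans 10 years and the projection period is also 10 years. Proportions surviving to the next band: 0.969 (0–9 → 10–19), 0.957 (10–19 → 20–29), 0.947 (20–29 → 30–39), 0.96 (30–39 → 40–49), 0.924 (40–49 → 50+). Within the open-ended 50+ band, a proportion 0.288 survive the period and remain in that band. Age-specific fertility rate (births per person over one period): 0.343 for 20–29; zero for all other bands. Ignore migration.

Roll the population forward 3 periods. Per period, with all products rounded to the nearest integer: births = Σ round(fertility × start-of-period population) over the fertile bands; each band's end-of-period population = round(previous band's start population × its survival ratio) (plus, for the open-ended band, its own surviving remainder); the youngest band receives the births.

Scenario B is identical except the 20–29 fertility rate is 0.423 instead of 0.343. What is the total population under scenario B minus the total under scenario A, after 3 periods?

1698

[period 1]
Births: 6600 × 0.343 = 2264
10–19: 9100 × 0.969 = 8818
20–29: 7200 × 0.957 = 6890
30–39: 6600 × 0.947 = 6250
40–49: 2400 × 0.96 = 2304
50+: 4100 × 0.924 + 4700 × 0.288 = 3788 + 1354 = 5142
Giving 2264 / 8818 / 6890 / 6250 / 2304 / 5142.
[period 2]
Births: 6890 × 0.343 = 2363
10–19: 2264 × 0.969 = 2194
20–29: 8818 × 0.957 = 8439
30–39: 6890 × 0.947 = 6525
40–49: 6250 × 0.96 = 6000
50+: 2304 × 0.924 + 5142 × 0.288 = 2129 + 1481 = 3610
Giving 2363 / 2194 / 8439 / 6525 / 6000 / 3610.
[period 3]
Births: 8439 × 0.343 = 2895
10–19: 2363 × 0.969 = 2290
20–29: 2194 × 0.957 = 2100
30–39: 8439 × 0.947 = 7992
40–49: 6525 × 0.96 = 6264
50+: 6000 × 0.924 + 3610 × 0.288 = 5544 + 1040 = 6584
Giving 2895 / 2290 / 2100 / 7992 / 6264 / 6584.
Scenario A total after 3 periods: 28125
Scenario B projection —
[period 1]
Births: 6600 × 0.423 = 2792
10–19: 9100 × 0.969 = 8818
20–29: 7200 × 0.957 = 6890
30–39: 6600 × 0.947 = 6250
40–49: 2400 × 0.96 = 2304
50+: 4100 × 0.924 + 4700 × 0.288 = 3788 + 1354 = 5142
Giving 2792 / 8818 / 6890 / 6250 / 2304 / 5142.
[period 2]
Births: 6890 × 0.423 = 2914
10–19: 2792 × 0.969 = 2705
20–29: 8818 × 0.957 = 8439
30–39: 6890 × 0.947 = 6525
40–49: 6250 × 0.96 = 6000
50+: 2304 × 0.924 + 5142 × 0.288 = 2129 + 1481 = 3610
Giving 2914 / 2705 / 8439 / 6525 / 6000 / 3610.
[period 3]
Births: 8439 × 0.423 = 3570
10–19: 2914 × 0.969 = 2824
20–29: 2705 × 0.957 = 2589
30–39: 8439 × 0.947 = 7992
40–49: 6525 × 0.96 = 6264
50+: 6000 × 0.924 + 3610 × 0.288 = 5544 + 1040 = 6584
Giving 3570 / 2824 / 2589 / 7992 / 6264 / 6584.
Scenario B total after 3 periods: 29823
Difference B − A = 29823 − 28125 = 1698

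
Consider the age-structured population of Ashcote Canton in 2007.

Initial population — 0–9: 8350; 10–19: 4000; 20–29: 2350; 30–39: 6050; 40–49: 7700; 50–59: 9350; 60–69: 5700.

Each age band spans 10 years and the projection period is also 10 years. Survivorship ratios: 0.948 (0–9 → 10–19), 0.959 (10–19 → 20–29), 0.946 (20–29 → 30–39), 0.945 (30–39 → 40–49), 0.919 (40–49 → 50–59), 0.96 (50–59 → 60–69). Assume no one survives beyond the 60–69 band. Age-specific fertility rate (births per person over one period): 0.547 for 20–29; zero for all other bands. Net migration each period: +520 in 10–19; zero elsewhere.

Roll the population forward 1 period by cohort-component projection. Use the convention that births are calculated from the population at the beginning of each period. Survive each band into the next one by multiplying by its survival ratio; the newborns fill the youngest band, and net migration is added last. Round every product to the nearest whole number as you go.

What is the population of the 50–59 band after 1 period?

(Bands numbered youngest = 1 to oldest = 7.)
— Period 1 —
Births: 2350 * 0.547 = 1285
Band 2: 8350 * 0.948 = 7916
Band 3: 4000 * 0.959 = 3836
Band 4: 2350 * 0.946 = 2223
Band 5: 6050 * 0.945 = 5717
Band 6: 7700 * 0.919 = 7076
Band 7: 9350 * 0.96 = 8976
Net migration: Band 2 + 520 → 8436
End of period: [1285, 8436, 3836, 2223, 5717, 7076, 8976]

7076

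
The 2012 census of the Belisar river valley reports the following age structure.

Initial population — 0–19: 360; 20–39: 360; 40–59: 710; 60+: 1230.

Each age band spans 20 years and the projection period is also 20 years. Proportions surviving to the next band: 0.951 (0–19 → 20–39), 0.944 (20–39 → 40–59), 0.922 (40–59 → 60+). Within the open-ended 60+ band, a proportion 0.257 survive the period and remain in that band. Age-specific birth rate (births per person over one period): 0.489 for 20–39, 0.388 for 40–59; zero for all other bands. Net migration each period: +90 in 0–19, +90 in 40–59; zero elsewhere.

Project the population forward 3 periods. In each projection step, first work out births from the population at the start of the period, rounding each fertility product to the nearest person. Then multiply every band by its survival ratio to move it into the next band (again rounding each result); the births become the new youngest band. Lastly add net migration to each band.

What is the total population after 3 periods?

Let band 1 be 0–19 through band 4 = 60+.
— Period 1 —
Births: 360 × 0.489 = 176 ; 710 × 0.388 = 275 ⇒ total 451
Band 2: 360 × 0.951 = 342
Band 3: 360 × 0.944 = 340
Band 4: 710 × 0.922 + 1230 × 0.257 = 655 + 316 = 971
Net migration: Band 1 + 90 → 541; Band 3 + 90 → 430
End of period: [541, 342, 430, 971]
— Period 2 —
Births: 342 × 0.489 = 167 ; 430 × 0.388 = 167 ⇒ total 334
Band 2: 541 × 0.951 = 514
Band 3: 342 × 0.944 = 323
Band 4: 430 × 0.922 + 971 × 0.257 = 396 + 250 = 646
Net migration: Band 1 + 90 → 424; Band 3 + 90 → 413
End of period: [424, 514, 413, 646]
— Period 3 —
Births: 514 × 0.489 = 251 ; 413 × 0.388 = 160 ⇒ total 411
Band 2: 424 × 0.951 = 403
Band 3: 514 × 0.944 = 485
Band 4: 413 × 0.922 + 646 × 0.257 = 381 + 166 = 547
Net migration: Band 1 + 90 → 501; Band 3 + 90 → 575
End of period: [501, 403, 575, 547]
Total after period 3: 501 + 403 + 575 + 547 = 2026

2026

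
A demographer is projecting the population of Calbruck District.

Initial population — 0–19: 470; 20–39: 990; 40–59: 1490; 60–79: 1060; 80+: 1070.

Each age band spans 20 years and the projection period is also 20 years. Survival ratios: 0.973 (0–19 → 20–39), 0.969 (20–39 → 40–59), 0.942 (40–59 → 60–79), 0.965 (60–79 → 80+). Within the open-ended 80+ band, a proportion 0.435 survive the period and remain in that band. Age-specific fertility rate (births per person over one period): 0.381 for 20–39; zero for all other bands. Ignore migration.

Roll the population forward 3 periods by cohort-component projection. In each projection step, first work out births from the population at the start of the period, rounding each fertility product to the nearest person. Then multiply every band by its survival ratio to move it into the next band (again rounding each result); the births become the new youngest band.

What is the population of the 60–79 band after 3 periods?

Let group 1 be 0–19 through group 5 = 80+.
Period 1.
Births: 990 × 0.381 = 377
Group 2: 470 × 0.973 = 457
Group 3: 990 × 0.969 = 959
Group 4: 1490 × 0.942 = 1404
Group 5: 1060 × 0.965 + 1070 × 0.435 = 1023 + 465 = 1488
Population now: 0–19=377, 20–39=457, 40–59=959, 60–79=1404, 80+=1488
Period 2.
Births: 457 × 0.381 = 174
Group 2: 377 × 0.973 = 367
Group 3: 457 × 0.969 = 443
Group 4: 959 × 0.942 = 903
Group 5: 1404 × 0.965 + 1488 × 0.435 = 1355 + 647 = 2002
Population now: 0–19=174, 20–39=367, 40–59=443, 60–79=903, 80+=2002
Period 3.
Births: 367 × 0.381 = 140
Group 2: 174 × 0.973 = 169
Group 3: 367 × 0.969 = 356
Group 4: 443 × 0.942 = 417
Group 5: 903 × 0.965 + 2002 × 0.435 = 871 + 871 = 1742
Population now: 0–19=140, 20–39=169, 40–59=356, 60–79=417, 80+=1742

417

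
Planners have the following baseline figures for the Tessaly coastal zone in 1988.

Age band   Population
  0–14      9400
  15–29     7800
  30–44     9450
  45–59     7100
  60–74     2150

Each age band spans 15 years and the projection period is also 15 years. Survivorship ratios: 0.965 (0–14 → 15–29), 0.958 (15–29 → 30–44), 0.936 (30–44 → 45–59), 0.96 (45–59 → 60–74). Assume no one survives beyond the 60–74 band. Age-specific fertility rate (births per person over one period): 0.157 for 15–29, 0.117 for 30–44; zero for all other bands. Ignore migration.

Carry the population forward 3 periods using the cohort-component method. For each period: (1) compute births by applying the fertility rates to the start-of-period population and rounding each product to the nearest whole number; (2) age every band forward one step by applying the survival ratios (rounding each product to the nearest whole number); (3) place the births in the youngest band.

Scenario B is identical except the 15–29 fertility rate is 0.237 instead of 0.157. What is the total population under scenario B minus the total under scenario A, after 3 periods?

Let group 1 be 0–14 through group 5 = 60–74.
After projecting period 1:
Births: 7800 × 0.157 = 1225  |  9450 × 0.117 = 1106 → 2331
Group 2: 9400 × 0.965 = 9071
Group 3: 7800 × 0.958 = 7472
Group 4: 9450 × 0.936 = 8845
Group 5: 7100 × 0.96 = 6816
Population now: 0–14=2331, 15–29=9071, 30–44=7472, 45–59=8845, 60–74=6816
After projecting period 2:
Births: 9071 × 0.157 = 1424  |  7472 × 0.117 = 874 → 2298
Group 2: 2331 × 0.965 = 2249
Group 3: 9071 × 0.958 = 8690
Group 4: 7472 × 0.936 = 6994
Group 5: 8845 × 0.96 = 8491
Population now: 0–14=2298, 15–29=2249, 30–44=8690, 45–59=6994, 60–74=8491
After projecting period 3:
Births: 2249 × 0.157 = 353  |  8690 × 0.117 = 1017 → 1370
Group 2: 2298 × 0.965 = 2218
Group 3: 2249 × 0.958 = 2155
Group 4: 8690 × 0.936 = 8134
Group 5: 6994 × 0.96 = 6714
Population now: 0–14=1370, 15–29=2218, 30–44=2155, 45–59=8134, 60–74=6714
Scenario A total after 3 periods: 20591
Scenario B projection —
After projecting period 1:
Births: 7800 × 0.237 = 1849  |  9450 × 0.117 = 1106 → 2955
Group 2: 9400 × 0.965 = 9071
Group 3: 7800 × 0.958 = 7472
Group 4: 9450 × 0.936 = 8845
Group 5: 7100 × 0.96 = 6816
Population now: 0–14=2955, 15–29=9071, 30–44=7472, 45–59=8845, 60–74=6816
After projecting period 2:
Births: 9071 × 0.237 = 2150  |  7472 × 0.117 = 874 → 3024
Group 2: 2955 × 0.965 = 2852
Group 3: 9071 × 0.958 = 8690
Group 4: 7472 × 0.936 = 6994
Group 5: 8845 × 0.96 = 8491
Population now: 0–14=3024, 15–29=2852, 30–44=8690, 45–59=6994, 60–74=8491
After projecting period 3:
Births: 2852 × 0.237 = 676  |  8690 × 0.117 = 1017 → 1693
Group 2: 3024 × 0.965 = 2918
Group 3: 2852 × 0.958 = 2732
Group 4: 8690 × 0.936 = 8134
Group 5: 6994 × 0.96 = 6714
Population now: 0–14=1693, 15–29=2918, 30–44=2732, 45–59=8134, 60–74=6714
Scenario B total after 3 periods: 22191
Difference B − A = 22191 − 20591 = 1600

1600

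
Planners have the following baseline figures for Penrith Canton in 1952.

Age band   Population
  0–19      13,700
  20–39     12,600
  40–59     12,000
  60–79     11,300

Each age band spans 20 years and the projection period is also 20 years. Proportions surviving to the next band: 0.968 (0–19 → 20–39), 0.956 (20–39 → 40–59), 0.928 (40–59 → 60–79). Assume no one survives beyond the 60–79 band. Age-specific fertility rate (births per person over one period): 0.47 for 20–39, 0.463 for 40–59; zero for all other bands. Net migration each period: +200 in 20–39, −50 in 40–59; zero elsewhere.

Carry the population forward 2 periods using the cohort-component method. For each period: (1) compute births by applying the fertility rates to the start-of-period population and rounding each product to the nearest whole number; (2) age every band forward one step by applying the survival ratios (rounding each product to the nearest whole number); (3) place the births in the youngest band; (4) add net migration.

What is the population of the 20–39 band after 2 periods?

Call the groups 1 to 4, youngest first.
Period 1:
Births: 12600 × 0.47 = 5922, 12000 × 0.463 = 5556 → total 11478
Group 2: 13700 × 0.968 = 13262
Group 3: 12600 × 0.956 = 12046
Group 4: 12000 × 0.928 = 11136
Net migration: Group 2 + 200 → 13462; Group 3 − 50 → 11996
Population now: 0–19=11478, 20–39=13462, 40–59=11996, 60–79=11136
Period 2:
Births: 13462 × 0.47 = 6327, 11996 × 0.463 = 5554 → total 11881
Group 2: 11478 × 0.968 = 11111
Group 3: 13462 × 0.956 = 12870
Group 4: 11996 × 0.928 = 11132
Net migration: Group 2 + 200 → 11311; Group 3 − 50 → 12820
Population now: 0–19=11881, 20–39=11311, 40–59=12820, 60–79=11132

11311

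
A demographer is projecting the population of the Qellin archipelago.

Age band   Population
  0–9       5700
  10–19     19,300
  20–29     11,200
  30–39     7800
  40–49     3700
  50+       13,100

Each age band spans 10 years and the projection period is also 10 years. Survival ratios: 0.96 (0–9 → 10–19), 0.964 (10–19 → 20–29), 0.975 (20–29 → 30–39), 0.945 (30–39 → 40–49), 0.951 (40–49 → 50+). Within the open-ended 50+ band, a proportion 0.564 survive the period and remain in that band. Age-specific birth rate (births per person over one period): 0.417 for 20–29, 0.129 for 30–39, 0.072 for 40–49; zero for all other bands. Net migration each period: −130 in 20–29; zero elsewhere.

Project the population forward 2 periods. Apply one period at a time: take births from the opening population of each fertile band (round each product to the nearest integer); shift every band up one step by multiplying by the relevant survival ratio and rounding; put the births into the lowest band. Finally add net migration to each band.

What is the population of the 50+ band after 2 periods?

Numbering the bands 1..6 from youngest to oldest:
[period 1]
Births: 11200 × 0.417 = 4670 ; 7800 × 0.129 = 1006 ; 3700 × 0.072 = 266 ⇒ total 5942
Band 2: 5700 × 0.96 = 5472
Band 3: 19300 × 0.964 = 18605
Band 4: 11200 × 0.975 = 10920
Band 5: 7800 × 0.945 = 7371
Band 6: 3700 × 0.951 + 13100 × 0.564 = 3519 + 7388 = 10907
Net migration: Band 3 − 130 → 18475
End of period: [5942, 5472, 18475, 10920, 7371, 10907]
[period 2]
Births: 18475 × 0.417 = 7704 ; 10920 × 0.129 = 1409 ; 7371 × 0.072 = 531 ⇒ total 9644
Band 2: 5942 × 0.96 = 5704
Band 3: 5472 × 0.964 = 5275
Band 4: 18475 × 0.975 = 18013
Band 5: 10920 × 0.945 = 10319
Band 6: 7371 × 0.951 + 10907 × 0.564 = 7010 + 6152 = 13162
Net migration: Band 3 − 130 → 5145
End of period: [9644, 5704, 5145, 18013, 10319, 13162]

13162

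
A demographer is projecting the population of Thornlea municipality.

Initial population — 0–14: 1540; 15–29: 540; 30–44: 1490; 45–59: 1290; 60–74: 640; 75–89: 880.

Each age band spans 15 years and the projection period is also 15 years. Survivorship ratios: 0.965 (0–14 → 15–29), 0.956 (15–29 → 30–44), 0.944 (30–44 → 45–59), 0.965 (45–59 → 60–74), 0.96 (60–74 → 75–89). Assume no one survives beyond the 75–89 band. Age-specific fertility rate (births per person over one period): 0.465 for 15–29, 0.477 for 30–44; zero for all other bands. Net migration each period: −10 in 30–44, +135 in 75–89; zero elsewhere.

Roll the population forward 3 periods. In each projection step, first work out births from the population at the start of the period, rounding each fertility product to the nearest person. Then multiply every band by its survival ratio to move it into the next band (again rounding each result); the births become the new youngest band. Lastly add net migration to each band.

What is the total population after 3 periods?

Numbering the groups 1..6 from youngest to oldest:
— Period 1 —
Births: 540 × 0.465 = 251  |  1490 × 0.477 = 711 → 962
Group 2: 1540 × 0.965 = 1486
Group 3: 540 × 0.956 = 516
Group 4: 1490 × 0.944 = 1407
Group 5: 1290 × 0.965 = 1245
Group 6: 640 × 0.96 = 614
Net migration: Group 3 − 10 → 506; Group 6 + 135 → 749
→ [962, 1486, 506, 1407, 1245, 749]
— Period 2 —
Births: 1486 × 0.465 = 691  |  506 × 0.477 = 241 → 932
Group 2: 962 × 0.965 = 928
Group 3: 1486 × 0.956 = 1421
Group 4: 506 × 0.944 = 478
Group 5: 1407 × 0.965 = 1358
Group 6: 1245 × 0.96 = 1195
Net migration: Group 3 − 10 → 1411; Group 6 + 135 → 1330
→ [932, 928, 1411, 478, 1358, 1330]
— Period 3 —
Births: 928 × 0.465 = 432  |  1411 × 0.477 = 673 → 1105
Group 2: 932 × 0.965 = 899
Group 3: 928 × 0.956 = 887
Group 4: 1411 × 0.944 = 1332
Group 5: 478 × 0.965 = 461
Group 6: 1358 × 0.96 = 1304
Net migration: Group 3 − 10 → 877; Group 6 + 135 → 1439
→ [1105, 899, 877, 1332, 461, 1439]
Total after period 3: 1105 + 899 + 877 + 1332 + 461 + 1439 = 6113

6113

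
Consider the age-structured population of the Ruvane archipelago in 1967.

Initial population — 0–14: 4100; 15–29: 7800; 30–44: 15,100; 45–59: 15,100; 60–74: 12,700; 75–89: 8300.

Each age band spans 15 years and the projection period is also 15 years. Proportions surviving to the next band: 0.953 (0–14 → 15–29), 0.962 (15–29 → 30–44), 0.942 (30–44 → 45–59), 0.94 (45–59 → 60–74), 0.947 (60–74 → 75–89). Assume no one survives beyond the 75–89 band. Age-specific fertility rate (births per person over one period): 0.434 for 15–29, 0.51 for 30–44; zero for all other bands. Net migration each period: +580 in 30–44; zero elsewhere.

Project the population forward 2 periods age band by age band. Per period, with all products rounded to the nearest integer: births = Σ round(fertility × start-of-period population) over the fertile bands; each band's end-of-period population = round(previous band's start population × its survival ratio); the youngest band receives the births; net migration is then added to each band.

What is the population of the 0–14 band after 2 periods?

5819

Period 1:
Births: 7800 × 0.434 = 3385  |  15100 × 0.51 = 7701 → 11086
15–29: 4100 × 0.953 = 3907
30–44: 7800 × 0.962 = 7504
45–59: 15100 × 0.942 = 14224
60–74: 15100 × 0.94 = 14194
75–89: 12700 × 0.947 = 12027
Net migration: 30–44 + 580 → 8084
→ [11086, 3907, 8084, 14224, 14194, 12027]
Period 2:
Births: 3907 × 0.434 = 1696  |  8084 × 0.51 = 4123 → 5819
15–29: 11086 × 0.953 = 10565
30–44: 3907 × 0.962 = 3759
45–59: 8084 × 0.942 = 7615
60–74: 14224 × 0.94 = 13371
75–89: 14194 × 0.947 = 13442
Net migration: 30–44 + 580 → 4339
→ [5819, 10565, 4339, 7615, 13371, 13442]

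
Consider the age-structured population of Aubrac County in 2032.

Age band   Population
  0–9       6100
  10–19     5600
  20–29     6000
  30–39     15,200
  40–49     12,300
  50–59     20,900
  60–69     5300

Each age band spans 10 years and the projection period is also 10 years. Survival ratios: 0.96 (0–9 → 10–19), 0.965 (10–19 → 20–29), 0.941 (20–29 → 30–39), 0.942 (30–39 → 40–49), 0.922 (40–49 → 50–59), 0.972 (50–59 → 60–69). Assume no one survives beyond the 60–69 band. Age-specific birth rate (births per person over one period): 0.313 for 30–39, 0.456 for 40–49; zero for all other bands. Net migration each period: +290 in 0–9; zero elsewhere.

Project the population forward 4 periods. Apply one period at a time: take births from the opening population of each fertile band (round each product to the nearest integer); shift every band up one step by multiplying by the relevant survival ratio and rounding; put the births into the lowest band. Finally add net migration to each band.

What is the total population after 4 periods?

39711

After projecting period 1:
Births: 15200 × 0.313 = 4758  |  12300 × 0.456 = 5609 → total 10367
10–19: 6100 × 0.96 = 5856
20–29: 5600 × 0.965 = 5404
30–39: 6000 × 0.941 = 5646
40–49: 15200 × 0.942 = 14318
50–59: 12300 × 0.922 = 11341
60–69: 20900 × 0.972 = 20315
Net migration: 0–9 + 290 → 10657
End of period: [10657, 5856, 5404, 5646, 14318, 11341, 20315]
After projecting period 2:
Births: 5646 × 0.313 = 1767  |  14318 × 0.456 = 6529 → total 8296
10–19: 10657 × 0.96 = 10231
20–29: 5856 × 0.965 = 5651
30–39: 5404 × 0.941 = 5085
40–49: 5646 × 0.942 = 5319
50–59: 14318 × 0.922 = 13201
60–69: 11341 × 0.972 = 11023
Net migration: 0–9 + 290 → 8586
End of period: [8586, 10231, 5651, 5085, 5319, 13201, 11023]
After projecting period 3:
Births: 5085 × 0.313 = 1592  |  5319 × 0.456 = 2425 → total 4017
10–19: 8586 × 0.96 = 8243
20–29: 10231 × 0.965 = 9873
30–39: 5651 × 0.941 = 5318
40–49: 5085 × 0.942 = 4790
50–59: 5319 × 0.922 = 4904
60–69: 13201 × 0.972 = 12831
Net migration: 0–9 + 290 → 4307
End of period: [4307, 8243, 9873, 5318, 4790, 4904, 12831]
After projecting period 4:
Births: 5318 × 0.313 = 1665  |  4790 × 0.456 = 2184 → total 3849
10–19: 4307 × 0.96 = 4135
20–29: 8243 × 0.965 = 7954
30–39: 9873 × 0.941 = 9290
40–49: 5318 × 0.942 = 5010
50–59: 4790 × 0.922 = 4416
60–69: 4904 × 0.972 = 4767
Net migration: 0–9 + 290 → 4139
End of period: [4139, 4135, 7954, 9290, 5010, 4416, 4767]
Total after period 4: 4139 + 4135 + 7954 + 9290 + 5010 + 4416 + 4767 = 39711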